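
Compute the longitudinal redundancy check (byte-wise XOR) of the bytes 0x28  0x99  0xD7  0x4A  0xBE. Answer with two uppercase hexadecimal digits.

92

XOR the bytes together:
  start with 0x28
  0x28 ⊕ 0x99 = 0xB1
  0xB1 ⊕ 0xD7 = 0x66
  0x66 ⊕ 0x4A = 0x2C
  0x2C ⊕ 0xBE = 0x92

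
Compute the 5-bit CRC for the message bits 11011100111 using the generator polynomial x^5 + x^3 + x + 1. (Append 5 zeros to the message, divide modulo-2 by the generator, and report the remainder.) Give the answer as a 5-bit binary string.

Append 5 zeros: 1101110011100000. Divide by 101011 (XOR where the leading bit is 1):
  pos 0: 110111 XOR 101011 = 011100
  pos 1: 111000 XOR 101011 = 010011
  pos 2: 100110 XOR 101011 = 001101
  pos 4: 110111 XOR 101011 = 011100
  pos 5: 111001 XOR 101011 = 010010
  pos 6: 100100 XOR 101011 = 001111
  pos 8: 111100 XOR 101011 = 010111
  pos 9: 101110 XOR 101011 = 000101
Remainder (last 5 bits) = 01010. This is the CRC / FCS.

01010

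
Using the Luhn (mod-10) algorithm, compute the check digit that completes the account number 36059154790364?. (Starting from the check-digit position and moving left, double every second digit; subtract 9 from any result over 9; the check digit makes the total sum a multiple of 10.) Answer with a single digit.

3

Partial digits right→left: 4 6 3 0 9 7 4 5 1 9 5 0 6 3
Double every second digit counting from the check-digit position (so the 1st, 3rd, 5th, ... of the partial from the right).
  doubled (with −9 where >9): 8 6 9 8 2 1 3 → sum 37
  kept as-is: 6 0 7 5 9 0 3 → sum 30
Total = 37 + 30 = 67.
Check digit = (10 − (67 mod 10)) mod 10 = 3.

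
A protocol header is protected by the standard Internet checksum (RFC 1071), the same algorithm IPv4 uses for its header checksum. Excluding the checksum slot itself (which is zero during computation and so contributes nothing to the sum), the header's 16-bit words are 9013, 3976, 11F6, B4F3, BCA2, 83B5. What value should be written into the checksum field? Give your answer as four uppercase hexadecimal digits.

2F34

One's-complement addition (fold any carry out of bit 15 back into bit 0):
  0x9013 + 0x3976 = 0x0C989
  0xC989 + 0x11F6 = 0x0DB7F
  0xDB7F + 0xB4F3 = 0x19072 → wrap carry → 0x9073
  0x9073 + 0xBCA2 = 0x14D15 → wrap carry → 0x4D16
  0x4D16 + 0x83B5 = 0x0D0CB
One's-complement sum = 0xD0CB.
Checksum = ~0xD0CB & 0xFFFF = 0x2F34.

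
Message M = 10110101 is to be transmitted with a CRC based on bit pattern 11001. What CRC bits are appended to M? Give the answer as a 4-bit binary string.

0000

Append 4 zeros: 101101010000. Divide by 11001 (XOR where the leading bit is 1):
  pos 0: 10110 XOR 11001 = 01111
  pos 1: 11111 XOR 11001 = 00110
  pos 3: 11001 XOR 11001 = 00000
Remainder (last 4 bits) = 0000. This is the CRC / FCS.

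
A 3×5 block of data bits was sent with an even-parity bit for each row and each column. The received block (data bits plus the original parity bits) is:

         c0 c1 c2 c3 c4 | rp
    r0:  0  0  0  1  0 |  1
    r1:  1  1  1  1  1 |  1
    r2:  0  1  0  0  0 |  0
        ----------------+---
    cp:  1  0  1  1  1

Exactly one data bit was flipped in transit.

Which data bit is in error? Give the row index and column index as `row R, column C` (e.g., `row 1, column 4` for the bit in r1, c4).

row 2, column 3

Recompute each row's even parity and compare to rp:
  r0: data parity 1, sent rp 1 → ok
  r1: data parity 1, sent rp 1 → ok
  r2: data parity 1, sent rp 0 → mismatch
Recompute each column's even parity and compare to cp:
  c0: data parity 1, sent cp 1 → ok
  c1: data parity 0, sent cp 0 → ok
  c2: data parity 1, sent cp 1 → ok
  c3: data parity 0, sent cp 1 → mismatch
  c4: data parity 1, sent cp 1 → ok
Exactly one row (r2) and one column (c3) fail → the flipped bit is at their intersection.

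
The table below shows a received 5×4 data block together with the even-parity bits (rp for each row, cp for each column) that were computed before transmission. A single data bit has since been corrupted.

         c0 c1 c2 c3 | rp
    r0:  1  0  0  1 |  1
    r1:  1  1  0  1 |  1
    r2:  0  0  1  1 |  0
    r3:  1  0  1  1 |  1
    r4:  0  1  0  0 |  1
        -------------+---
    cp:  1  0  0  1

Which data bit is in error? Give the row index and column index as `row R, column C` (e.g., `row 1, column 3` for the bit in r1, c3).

row 0, column 3

Recompute each row's even parity and compare to rp:
  r0: data parity 0, sent rp 1 → mismatch
  r1: data parity 1, sent rp 1 → ok
  r2: data parity 0, sent rp 0 → ok
  r3: data parity 1, sent rp 1 → ok
  r4: data parity 1, sent rp 1 → ok
Recompute each column's even parity and compare to cp:
  c0: data parity 1, sent cp 1 → ok
  c1: data parity 0, sent cp 0 → ok
  c2: data parity 0, sent cp 0 → ok
  c3: data parity 0, sent cp 1 → mismatch
Exactly one row (r0) and one column (c3) fail → the flipped bit is at their intersection.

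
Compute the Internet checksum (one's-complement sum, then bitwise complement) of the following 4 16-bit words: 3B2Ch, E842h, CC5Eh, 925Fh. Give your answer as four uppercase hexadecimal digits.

One's-complement addition (fold any carry out of bit 15 back into bit 0):
  0x3B2C + 0xE842 = 0x1236E → wrap carry → 0x236F
  0x236F + 0xCC5E = 0x0EFCD
  0xEFCD + 0x925F = 0x1822C → wrap carry → 0x822D
One's-complement sum = 0x822D.
Checksum = ~0x822D & 0xFFFF = 0x7DD2.

7DD2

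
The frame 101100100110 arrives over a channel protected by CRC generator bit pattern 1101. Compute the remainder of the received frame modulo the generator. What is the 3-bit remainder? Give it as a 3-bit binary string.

100

Modulo-2 division of 101100100110 by 1101:
  pos 0: 1011 XOR 1101 = 0110
  pos 1: 1100 XOR 1101 = 0001
  pos 4: 1010 XOR 1101 = 0111
  pos 5: 1110 XOR 1101 = 0011
  pos 7: 1111 XOR 1101 = 0010
Remainder = 100 (nonzero — an error is detected).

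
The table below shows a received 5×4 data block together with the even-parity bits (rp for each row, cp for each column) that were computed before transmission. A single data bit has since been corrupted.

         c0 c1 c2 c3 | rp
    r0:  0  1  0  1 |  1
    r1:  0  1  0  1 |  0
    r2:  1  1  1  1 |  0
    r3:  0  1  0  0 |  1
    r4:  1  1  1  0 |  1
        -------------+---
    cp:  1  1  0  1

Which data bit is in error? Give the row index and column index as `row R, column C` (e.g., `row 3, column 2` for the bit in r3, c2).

Recompute each row's even parity and compare to rp:
  r0: data parity 0, sent rp 1 → mismatch
  r1: data parity 0, sent rp 0 → ok
  r2: data parity 0, sent rp 0 → ok
  r3: data parity 1, sent rp 1 → ok
  r4: data parity 1, sent rp 1 → ok
Recompute each column's even parity and compare to cp:
  c0: data parity 0, sent cp 1 → mismatch
  c1: data parity 1, sent cp 1 → ok
  c2: data parity 0, sent cp 0 → ok
  c3: data parity 1, sent cp 1 → ok
Exactly one row (r0) and one column (c0) fail → the flipped bit is at their intersection.

row 0, column 0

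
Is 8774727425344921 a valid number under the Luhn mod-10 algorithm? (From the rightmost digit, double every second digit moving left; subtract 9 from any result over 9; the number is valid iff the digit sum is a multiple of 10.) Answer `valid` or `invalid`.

From the right, keep odd positions and double even positions (subtract 9 from any doubled value over 9):
  doubled (positions 2,4,...): 4 8 6 4 5 5 5 7 → sum 44
  kept (positions 1,3,...): 1 9 4 5 4 2 4 7 → sum 36
Total = 80.
80 mod 10 = 0, so the number is valid.

valid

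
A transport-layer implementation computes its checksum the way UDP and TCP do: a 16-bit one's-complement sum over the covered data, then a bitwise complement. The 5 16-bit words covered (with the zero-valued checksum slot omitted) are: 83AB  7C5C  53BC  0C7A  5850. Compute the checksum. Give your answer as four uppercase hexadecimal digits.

One's-complement addition (fold any carry out of bit 15 back into bit 0):
  0x83AB + 0x7C5C = 0x10007 → wrap carry → 0x0008
  0x0008 + 0x53BC = 0x053C4
  0x53C4 + 0x0C7A = 0x0603E
  0x603E + 0x5850 = 0x0B88E
One's-complement sum = 0xB88E.
Checksum = ~0xB88E & 0xFFFF = 0x4771.

4771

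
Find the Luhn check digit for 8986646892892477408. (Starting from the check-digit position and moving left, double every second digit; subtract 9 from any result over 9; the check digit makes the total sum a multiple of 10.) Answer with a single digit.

Partial digits right→left: 8 0 4 7 7 4 2 9 8 2 9 8 6 4 6 6 8 9 8
Double every second digit counting from the check-digit position (so the 1st, 3rd, 5th, ... of the partial from the right).
  doubled (with −9 where >9): 7 8 5 4 7 9 3 3 7 7 → sum 60
  kept as-is: 0 7 4 9 2 8 4 6 9 → sum 49
Total = 60 + 49 = 109.
Check digit = (10 − (109 mod 10)) mod 10 = 1.

1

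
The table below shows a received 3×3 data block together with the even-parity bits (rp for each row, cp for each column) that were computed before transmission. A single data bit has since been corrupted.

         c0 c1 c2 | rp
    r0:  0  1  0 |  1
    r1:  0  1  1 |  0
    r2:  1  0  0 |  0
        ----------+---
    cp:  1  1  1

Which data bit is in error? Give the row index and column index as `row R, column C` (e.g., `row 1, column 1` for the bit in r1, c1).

row 2, column 1

Recompute each row's even parity and compare to rp:
  r0: data parity 1, sent rp 1 → ok
  r1: data parity 0, sent rp 0 → ok
  r2: data parity 1, sent rp 0 → mismatch
Recompute each column's even parity and compare to cp:
  c0: data parity 1, sent cp 1 → ok
  c1: data parity 0, sent cp 1 → mismatch
  c2: data parity 1, sent cp 1 → ok
Exactly one row (r2) and one column (c1) fail → the flipped bit is at their intersection.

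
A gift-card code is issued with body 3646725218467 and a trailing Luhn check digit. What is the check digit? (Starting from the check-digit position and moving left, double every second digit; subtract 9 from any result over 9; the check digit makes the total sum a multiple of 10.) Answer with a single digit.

Partial digits right→left: 7 6 4 8 1 2 5 2 7 6 4 6 3
Double every second digit counting from the check-digit position (so the 1st, 3rd, 5th, ... of the partial from the right).
  doubled (with −9 where >9): 5 8 2 1 5 8 6 → sum 35
  kept as-is: 6 8 2 2 6 6 → sum 30
Total = 35 + 30 = 65.
Check digit = (10 − (65 mod 10)) mod 10 = 5.

5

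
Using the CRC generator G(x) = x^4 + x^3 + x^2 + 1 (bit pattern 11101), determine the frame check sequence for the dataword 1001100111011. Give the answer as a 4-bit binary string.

Append 4 zeros: 10011001110110000. Divide by 11101 (XOR where the leading bit is 1):
  pos 0: 10011 XOR 11101 = 01110
  pos 1: 11100 XOR 11101 = 00001
  pos 5: 10111 XOR 11101 = 01010
  pos 6: 10100 XOR 11101 = 01001
  pos 7: 10011 XOR 11101 = 01110
  pos 8: 11101 XOR 11101 = 00000
Remainder (last 4 bits) = 0000. This is the CRC / FCS.

0000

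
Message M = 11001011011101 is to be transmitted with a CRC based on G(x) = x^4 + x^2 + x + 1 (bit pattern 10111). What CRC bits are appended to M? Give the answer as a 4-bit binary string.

Append 4 zeros: 110010110111010000. Divide by 10111 (XOR where the leading bit is 1):
  pos 0: 11001 XOR 10111 = 01110
  pos 1: 11100 XOR 10111 = 01011
  pos 2: 10111 XOR 10111 = 00000
  pos 7: 10111 XOR 10111 = 00000
  pos 13: 10000 XOR 10111 = 00111
Remainder (last 4 bits) = 0111. This is the CRC / FCS.

0111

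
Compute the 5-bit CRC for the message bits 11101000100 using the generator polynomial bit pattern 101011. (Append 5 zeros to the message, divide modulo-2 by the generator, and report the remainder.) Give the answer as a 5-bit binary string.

00001

Append 5 zeros: 1110100010000000. Divide by 101011 (XOR where the leading bit is 1):
  pos 0: 111010 XOR 101011 = 010001
  pos 1: 100010 XOR 101011 = 001001
  pos 3: 100101 XOR 101011 = 001110
  pos 5: 111000 XOR 101011 = 010011
  pos 6: 100110 XOR 101011 = 001101
  pos 8: 110100 XOR 101011 = 011111
  pos 9: 111110 XOR 101011 = 010101
  pos 10: 101010 XOR 101011 = 000001
Remainder (last 5 bits) = 00001. This is the CRC / FCS.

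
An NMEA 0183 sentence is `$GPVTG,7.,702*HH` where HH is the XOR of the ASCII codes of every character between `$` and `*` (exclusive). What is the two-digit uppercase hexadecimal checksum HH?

XOR the ASCII codes of the payload characters:
  'G' = 0x47 → acc = 0x47
  'P' = 0x50 → acc = 0x17
  'V' = 0x56 → acc = 0x41
  'T' = 0x54 → acc = 0x15
  'G' = 0x47 → acc = 0x52
  ',' = 0x2C → acc = 0x7E
  '7' = 0x37 → acc = 0x49
  '.' = 0x2E → acc = 0x67
  ',' = 0x2C → acc = 0x4B
  '7' = 0x37 → acc = 0x7C
  '0' = 0x30 → acc = 0x4C
  '2' = 0x32 → acc = 0x7E
Checksum = 0x7E.

7E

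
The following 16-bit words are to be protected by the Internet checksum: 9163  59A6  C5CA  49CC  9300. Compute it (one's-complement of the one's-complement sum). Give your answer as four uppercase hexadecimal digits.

725E

One's-complement addition (fold any carry out of bit 15 back into bit 0):
  0x9163 + 0x59A6 = 0x0EB09
  0xEB09 + 0xC5CA = 0x1B0D3 → wrap carry → 0xB0D4
  0xB0D4 + 0x49CC = 0x0FAA0
  0xFAA0 + 0x9300 = 0x18DA0 → wrap carry → 0x8DA1
One's-complement sum = 0x8DA1.
Checksum = ~0x8DA1 & 0xFFFF = 0x725E.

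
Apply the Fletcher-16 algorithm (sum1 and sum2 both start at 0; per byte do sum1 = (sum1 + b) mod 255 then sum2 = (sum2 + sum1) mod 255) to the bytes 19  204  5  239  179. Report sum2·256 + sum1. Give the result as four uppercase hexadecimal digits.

Running sums (mod 255):
  after byte 0 (19): sum1=19, sum2=19
  after byte 1 (204): sum1=223, sum2=242
  after byte 2 (5): sum1=228, sum2=215
  after byte 3 (239): sum1=212, sum2=172
  after byte 4 (179): sum1=136, sum2=53
Checksum = sum2·256 + sum1 = 53·256 + 136 = 13704 = 0x3588.

3588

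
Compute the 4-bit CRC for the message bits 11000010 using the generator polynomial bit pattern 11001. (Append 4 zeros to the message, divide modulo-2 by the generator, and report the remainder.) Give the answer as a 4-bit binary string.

Append 4 zeros: 110000100000. Divide by 11001 (XOR where the leading bit is 1):
  pos 0: 11000 XOR 11001 = 00001
  pos 4: 10100 XOR 11001 = 01101
  pos 5: 11010 XOR 11001 = 00011
Remainder (last 4 bits) = 1100. This is the CRC / FCS.

1100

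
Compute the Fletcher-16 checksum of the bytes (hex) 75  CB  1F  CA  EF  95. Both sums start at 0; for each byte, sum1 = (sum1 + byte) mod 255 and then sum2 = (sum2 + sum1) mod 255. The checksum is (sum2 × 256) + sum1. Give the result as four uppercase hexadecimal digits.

Running sums (mod 255):
  after byte 0 (75): sum1=117, sum2=117
  after byte 1 (CB): sum1=65, sum2=182
  after byte 2 (1F): sum1=96, sum2=23
  after byte 3 (CA): sum1=43, sum2=66
  after byte 4 (EF): sum1=27, sum2=93
  after byte 5 (95): sum1=176, sum2=14
Checksum = sum2·256 + sum1 = 14·256 + 176 = 3760 = 0x0EB0.

0EB0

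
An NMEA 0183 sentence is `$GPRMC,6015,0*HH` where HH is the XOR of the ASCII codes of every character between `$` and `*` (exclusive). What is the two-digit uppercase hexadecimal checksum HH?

79

XOR the ASCII codes of the payload characters:
  'G' = 0x47 → acc = 0x47
  'P' = 0x50 → acc = 0x17
  'R' = 0x52 → acc = 0x45
  'M' = 0x4D → acc = 0x08
  'C' = 0x43 → acc = 0x4B
  ',' = 0x2C → acc = 0x67
  '6' = 0x36 → acc = 0x51
  '0' = 0x30 → acc = 0x61
  '1' = 0x31 → acc = 0x50
  '5' = 0x35 → acc = 0x65
  ',' = 0x2C → acc = 0x49
  '0' = 0x30 → acc = 0x79
Checksum = 0x79.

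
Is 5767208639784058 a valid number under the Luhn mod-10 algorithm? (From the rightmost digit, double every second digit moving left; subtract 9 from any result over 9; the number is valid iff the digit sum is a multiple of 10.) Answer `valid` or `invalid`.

valid

From the right, keep odd positions and double even positions (subtract 9 from any doubled value over 9):
  doubled (positions 2,4,...): 1 8 5 6 7 4 3 1 → sum 35
  kept (positions 1,3,...): 8 0 8 9 6 0 7 7 → sum 45
Total = 80.
80 mod 10 = 0, so the number is valid.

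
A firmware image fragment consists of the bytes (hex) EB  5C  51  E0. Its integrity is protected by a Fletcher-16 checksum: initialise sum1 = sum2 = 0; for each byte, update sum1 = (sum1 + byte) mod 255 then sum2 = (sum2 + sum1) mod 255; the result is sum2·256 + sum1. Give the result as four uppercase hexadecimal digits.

487A

Running sums (mod 255):
  after byte 0 (EB): sum1=235, sum2=235
  after byte 1 (5C): sum1=72, sum2=52
  after byte 2 (51): sum1=153, sum2=205
  after byte 3 (E0): sum1=122, sum2=72
Checksum = sum2·256 + sum1 = 72·256 + 122 = 18554 = 0x487A.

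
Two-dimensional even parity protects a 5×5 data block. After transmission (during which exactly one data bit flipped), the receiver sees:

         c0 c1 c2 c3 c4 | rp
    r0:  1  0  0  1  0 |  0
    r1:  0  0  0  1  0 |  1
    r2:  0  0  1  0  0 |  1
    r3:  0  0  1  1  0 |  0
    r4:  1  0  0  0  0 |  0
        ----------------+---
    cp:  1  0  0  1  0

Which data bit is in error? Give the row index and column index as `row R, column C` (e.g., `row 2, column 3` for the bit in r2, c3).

Recompute each row's even parity and compare to rp:
  r0: data parity 0, sent rp 0 → ok
  r1: data parity 1, sent rp 1 → ok
  r2: data parity 1, sent rp 1 → ok
  r3: data parity 0, sent rp 0 → ok
  r4: data parity 1, sent rp 0 → mismatch
Recompute each column's even parity and compare to cp:
  c0: data parity 0, sent cp 1 → mismatch
  c1: data parity 0, sent cp 0 → ok
  c2: data parity 0, sent cp 0 → ok
  c3: data parity 1, sent cp 1 → ok
  c4: data parity 0, sent cp 0 → ok
Exactly one row (r4) and one column (c0) fail → the flipped bit is at their intersection.

row 4, column 0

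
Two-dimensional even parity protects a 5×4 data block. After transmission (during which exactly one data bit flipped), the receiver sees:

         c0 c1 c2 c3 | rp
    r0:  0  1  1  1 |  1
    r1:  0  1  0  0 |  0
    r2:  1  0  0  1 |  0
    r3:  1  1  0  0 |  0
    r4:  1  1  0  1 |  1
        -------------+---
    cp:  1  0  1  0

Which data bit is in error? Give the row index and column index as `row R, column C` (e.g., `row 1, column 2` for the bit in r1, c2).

row 1, column 3

Recompute each row's even parity and compare to rp:
  r0: data parity 1, sent rp 1 → ok
  r1: data parity 1, sent rp 0 → mismatch
  r2: data parity 0, sent rp 0 → ok
  r3: data parity 0, sent rp 0 → ok
  r4: data parity 1, sent rp 1 → ok
Recompute each column's even parity and compare to cp:
  c0: data parity 1, sent cp 1 → ok
  c1: data parity 0, sent cp 0 → ok
  c2: data parity 1, sent cp 1 → ok
  c3: data parity 1, sent cp 0 → mismatch
Exactly one row (r1) and one column (c3) fail → the flipped bit is at their intersection.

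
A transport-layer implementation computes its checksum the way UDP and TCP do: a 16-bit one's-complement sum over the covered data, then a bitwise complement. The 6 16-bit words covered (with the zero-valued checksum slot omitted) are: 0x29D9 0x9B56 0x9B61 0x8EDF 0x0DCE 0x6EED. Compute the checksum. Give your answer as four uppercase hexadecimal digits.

One's-complement addition (fold any carry out of bit 15 back into bit 0):
  0x29D9 + 0x9B56 = 0x0C52F
  0xC52F + 0x9B61 = 0x16090 → wrap carry → 0x6091
  0x6091 + 0x8EDF = 0x0EF70
  0xEF70 + 0x0DCE = 0x0FD3E
  0xFD3E + 0x6EED = 0x16C2B → wrap carry → 0x6C2C
One's-complement sum = 0x6C2C.
Checksum = ~0x6C2C & 0xFFFF = 0x93D3.

93D3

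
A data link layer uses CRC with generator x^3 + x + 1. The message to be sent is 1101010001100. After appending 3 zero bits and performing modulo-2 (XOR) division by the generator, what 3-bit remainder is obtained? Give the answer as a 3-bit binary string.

Append 3 zeros: 1101010001100000. Divide by 1011 (XOR where the leading bit is 1):
  pos 0: 1101 XOR 1011 = 0110
  pos 1: 1100 XOR 1011 = 0111
  pos 2: 1111 XOR 1011 = 0100
  pos 3: 1000 XOR 1011 = 0011
  pos 5: 1100 XOR 1011 = 0111
  pos 6: 1111 XOR 1011 = 0100
  pos 7: 1001 XOR 1011 = 0010
  pos 9: 1000 XOR 1011 = 0011
  pos 11: 1100 XOR 1011 = 0111
  pos 12: 1110 XOR 1011 = 0101
Remainder (last 3 bits) = 101. This is the CRC / FCS.

101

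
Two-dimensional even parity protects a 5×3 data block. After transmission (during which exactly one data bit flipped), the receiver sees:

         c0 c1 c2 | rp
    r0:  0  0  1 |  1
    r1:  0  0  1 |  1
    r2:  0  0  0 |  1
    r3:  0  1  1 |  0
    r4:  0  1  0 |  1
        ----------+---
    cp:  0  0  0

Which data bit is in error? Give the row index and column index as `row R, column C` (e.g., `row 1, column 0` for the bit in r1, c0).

row 2, column 2

Recompute each row's even parity and compare to rp:
  r0: data parity 1, sent rp 1 → ok
  r1: data parity 1, sent rp 1 → ok
  r2: data parity 0, sent rp 1 → mismatch
  r3: data parity 0, sent rp 0 → ok
  r4: data parity 1, sent rp 1 → ok
Recompute each column's even parity and compare to cp:
  c0: data parity 0, sent cp 0 → ok
  c1: data parity 0, sent cp 0 → ok
  c2: data parity 1, sent cp 0 → mismatch
Exactly one row (r2) and one column (c2) fail → the flipped bit is at their intersection.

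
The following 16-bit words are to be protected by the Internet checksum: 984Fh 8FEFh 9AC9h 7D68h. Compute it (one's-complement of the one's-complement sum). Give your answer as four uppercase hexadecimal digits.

BF8E

One's-complement addition (fold any carry out of bit 15 back into bit 0):
  0x984F + 0x8FEF = 0x1283E → wrap carry → 0x283F
  0x283F + 0x9AC9 = 0x0C308
  0xC308 + 0x7D68 = 0x14070 → wrap carry → 0x4071
One's-complement sum = 0x4071.
Checksum = ~0x4071 & 0xFFFF = 0xBF8E.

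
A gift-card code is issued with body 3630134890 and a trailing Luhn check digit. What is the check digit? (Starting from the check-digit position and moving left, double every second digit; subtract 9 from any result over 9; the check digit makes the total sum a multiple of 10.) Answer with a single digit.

Partial digits right→left: 0 9 8 4 3 1 0 3 6 3
Double every second digit counting from the check-digit position (so the 1st, 3rd, 5th, ... of the partial from the right).
  doubled (with −9 where >9): 0 7 6 0 3 → sum 16
  kept as-is: 9 4 1 3 3 → sum 20
Total = 16 + 20 = 36.
Check digit = (10 − (36 mod 10)) mod 10 = 4.

4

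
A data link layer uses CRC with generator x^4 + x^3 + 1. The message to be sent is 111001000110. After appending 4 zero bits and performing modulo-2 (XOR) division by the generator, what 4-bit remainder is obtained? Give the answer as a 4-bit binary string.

0101

Append 4 zeros: 1110010001100000. Divide by 11001 (XOR where the leading bit is 1):
  pos 0: 11100 XOR 11001 = 00101
  pos 2: 10110 XOR 11001 = 01111
  pos 3: 11110 XOR 11001 = 00111
  pos 5: 11101 XOR 11001 = 00100
  pos 7: 10010 XOR 11001 = 01011
  pos 8: 10110 XOR 11001 = 01111
  pos 9: 11110 XOR 11001 = 00111
  pos 11: 11100 XOR 11001 = 00101
Remainder (last 4 bits) = 0101. This is the CRC / FCS.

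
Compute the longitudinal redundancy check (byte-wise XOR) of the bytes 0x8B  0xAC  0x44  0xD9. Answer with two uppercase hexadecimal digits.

BA

XOR the bytes together:
  start with 0x8B
  0x8B ⊕ 0xAC = 0x27
  0x27 ⊕ 0x44 = 0x63
  0x63 ⊕ 0xD9 = 0xBA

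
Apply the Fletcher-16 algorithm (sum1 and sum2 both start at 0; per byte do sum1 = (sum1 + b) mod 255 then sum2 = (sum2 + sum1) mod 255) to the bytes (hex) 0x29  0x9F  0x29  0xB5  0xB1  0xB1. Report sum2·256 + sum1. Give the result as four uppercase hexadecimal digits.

EF0B

Running sums (mod 255):
  after byte 0 (0x29): sum1=41, sum2=41
  after byte 1 (0x9F): sum1=200, sum2=241
  after byte 2 (0x29): sum1=241, sum2=227
  after byte 3 (0xB5): sum1=167, sum2=139
  after byte 4 (0xB1): sum1=89, sum2=228
  after byte 5 (0xB1): sum1=11, sum2=239
Checksum = sum2·256 + sum1 = 239·256 + 11 = 61195 = 0xEF0B.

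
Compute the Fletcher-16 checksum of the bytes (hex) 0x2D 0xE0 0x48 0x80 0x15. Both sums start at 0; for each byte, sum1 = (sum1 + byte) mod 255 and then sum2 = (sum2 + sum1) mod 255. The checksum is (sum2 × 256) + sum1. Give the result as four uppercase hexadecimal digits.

54EB

Running sums (mod 255):
  after byte 0 (0x2D): sum1=45, sum2=45
  after byte 1 (0xE0): sum1=14, sum2=59
  after byte 2 (0x48): sum1=86, sum2=145
  after byte 3 (0x80): sum1=214, sum2=104
  after byte 4 (0x15): sum1=235, sum2=84
Checksum = sum2·256 + sum1 = 84·256 + 235 = 21739 = 0x54EB.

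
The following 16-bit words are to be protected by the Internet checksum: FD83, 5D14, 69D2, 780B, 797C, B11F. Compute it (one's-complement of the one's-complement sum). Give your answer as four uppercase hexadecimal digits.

98ED

One's-complement addition (fold any carry out of bit 15 back into bit 0):
  0xFD83 + 0x5D14 = 0x15A97 → wrap carry → 0x5A98
  0x5A98 + 0x69D2 = 0x0C46A
  0xC46A + 0x780B = 0x13C75 → wrap carry → 0x3C76
  0x3C76 + 0x797C = 0x0B5F2
  0xB5F2 + 0xB11F = 0x16711 → wrap carry → 0x6712
One's-complement sum = 0x6712.
Checksum = ~0x6712 & 0xFFFF = 0x98ED.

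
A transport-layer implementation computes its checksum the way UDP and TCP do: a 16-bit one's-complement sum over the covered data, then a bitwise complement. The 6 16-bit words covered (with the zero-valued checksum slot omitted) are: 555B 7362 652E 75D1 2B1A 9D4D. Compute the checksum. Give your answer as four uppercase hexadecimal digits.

93DA

One's-complement addition (fold any carry out of bit 15 back into bit 0):
  0x555B + 0x7362 = 0x0C8BD
  0xC8BD + 0x652E = 0x12DEB → wrap carry → 0x2DEC
  0x2DEC + 0x75D1 = 0x0A3BD
  0xA3BD + 0x2B1A = 0x0CED7
  0xCED7 + 0x9D4D = 0x16C24 → wrap carry → 0x6C25
One's-complement sum = 0x6C25.
Checksum = ~0x6C25 & 0xFFFF = 0x93DA.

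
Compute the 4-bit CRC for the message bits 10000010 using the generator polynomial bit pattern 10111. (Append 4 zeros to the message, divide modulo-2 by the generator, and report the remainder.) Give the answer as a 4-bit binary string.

Append 4 zeros: 100000100000. Divide by 10111 (XOR where the leading bit is 1):
  pos 0: 10000 XOR 10111 = 00111
  pos 2: 11101 XOR 10111 = 01010
  pos 3: 10100 XOR 10111 = 00011
  pos 6: 11000 XOR 10111 = 01111
  pos 7: 11110 XOR 10111 = 01001
Remainder (last 4 bits) = 1001. This is the CRC / FCS.

1001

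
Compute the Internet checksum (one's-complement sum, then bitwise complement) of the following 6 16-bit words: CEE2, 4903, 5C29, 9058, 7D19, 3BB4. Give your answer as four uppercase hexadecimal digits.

42CA

One's-complement addition (fold any carry out of bit 15 back into bit 0):
  0xCEE2 + 0x4903 = 0x117E5 → wrap carry → 0x17E6
  0x17E6 + 0x5C29 = 0x0740F
  0x740F + 0x9058 = 0x10467 → wrap carry → 0x0468
  0x0468 + 0x7D19 = 0x08181
  0x8181 + 0x3BB4 = 0x0BD35
One's-complement sum = 0xBD35.
Checksum = ~0xBD35 & 0xFFFF = 0x42CA.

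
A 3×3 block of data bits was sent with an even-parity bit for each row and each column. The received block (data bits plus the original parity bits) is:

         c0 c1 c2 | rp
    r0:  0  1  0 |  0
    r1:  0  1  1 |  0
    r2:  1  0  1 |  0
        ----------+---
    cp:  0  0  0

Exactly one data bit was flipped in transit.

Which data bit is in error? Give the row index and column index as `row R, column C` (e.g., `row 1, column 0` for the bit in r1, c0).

Recompute each row's even parity and compare to rp:
  r0: data parity 1, sent rp 0 → mismatch
  r1: data parity 0, sent rp 0 → ok
  r2: data parity 0, sent rp 0 → ok
Recompute each column's even parity and compare to cp:
  c0: data parity 1, sent cp 0 → mismatch
  c1: data parity 0, sent cp 0 → ok
  c2: data parity 0, sent cp 0 → ok
Exactly one row (r0) and one column (c0) fail → the flipped bit is at their intersection.

row 0, column 0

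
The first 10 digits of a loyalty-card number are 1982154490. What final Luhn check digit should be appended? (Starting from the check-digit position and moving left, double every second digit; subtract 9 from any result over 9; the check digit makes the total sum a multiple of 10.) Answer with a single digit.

5

Partial digits right→left: 0 9 4 4 5 1 2 8 9 1
Double every second digit counting from the check-digit position (so the 1st, 3rd, 5th, ... of the partial from the right).
  doubled (with −9 where >9): 0 8 1 4 9 → sum 22
  kept as-is: 9 4 1 8 1 → sum 23
Total = 22 + 23 = 45.
Check digit = (10 − (45 mod 10)) mod 10 = 5.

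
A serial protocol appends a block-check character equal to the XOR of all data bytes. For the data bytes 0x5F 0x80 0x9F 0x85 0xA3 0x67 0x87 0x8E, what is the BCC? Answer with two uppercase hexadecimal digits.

08

XOR the bytes together:
  start with 0x5F
  0x5F ⊕ 0x80 = 0xDF
  0xDF ⊕ 0x9F = 0x40
  0x40 ⊕ 0x85 = 0xC5
  0xC5 ⊕ 0xA3 = 0x66
  0x66 ⊕ 0x67 = 0x01
  0x01 ⊕ 0x87 = 0x86
  0x86 ⊕ 0x8E = 0x08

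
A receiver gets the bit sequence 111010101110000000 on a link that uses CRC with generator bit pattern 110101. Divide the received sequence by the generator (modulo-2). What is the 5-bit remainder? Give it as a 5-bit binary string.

Modulo-2 division of 111010101110000000 by 110101:
  pos 0: 111010 XOR 110101 = 001111
  pos 2: 111110 XOR 110101 = 001011
  pos 4: 101111 XOR 110101 = 011010
  pos 5: 110101 XOR 110101 = 000000
Remainder = 00000 (zero — the frame passes the CRC check).

00000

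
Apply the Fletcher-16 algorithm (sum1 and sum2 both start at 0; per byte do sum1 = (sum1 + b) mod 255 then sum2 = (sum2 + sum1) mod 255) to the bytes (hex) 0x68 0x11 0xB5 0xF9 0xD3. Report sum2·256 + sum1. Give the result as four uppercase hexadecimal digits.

Running sums (mod 255):
  after byte 0 (0x68): sum1=104, sum2=104
  after byte 1 (0x11): sum1=121, sum2=225
  after byte 2 (0xB5): sum1=47, sum2=17
  after byte 3 (0xF9): sum1=41, sum2=58
  after byte 4 (0xD3): sum1=252, sum2=55
Checksum = sum2·256 + sum1 = 55·256 + 252 = 14332 = 0x37FC.

37FC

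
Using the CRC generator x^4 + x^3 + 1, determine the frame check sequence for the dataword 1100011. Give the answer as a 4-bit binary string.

Append 4 zeros: 11000110000. Divide by 11001 (XOR where the leading bit is 1):
  pos 0: 11000 XOR 11001 = 00001
  pos 4: 11100 XOR 11001 = 00101
  pos 6: 10100 XOR 11001 = 01101
Remainder (last 4 bits) = 1101. This is the CRC / FCS.

1101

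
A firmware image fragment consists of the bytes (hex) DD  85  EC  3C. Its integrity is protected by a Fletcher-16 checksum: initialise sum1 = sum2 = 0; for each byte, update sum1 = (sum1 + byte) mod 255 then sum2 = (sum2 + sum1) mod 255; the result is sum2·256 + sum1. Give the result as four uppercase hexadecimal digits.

1E8C

Running sums (mod 255):
  after byte 0 (DD): sum1=221, sum2=221
  after byte 1 (85): sum1=99, sum2=65
  after byte 2 (EC): sum1=80, sum2=145
  after byte 3 (3C): sum1=140, sum2=30
Checksum = sum2·256 + sum1 = 30·256 + 140 = 7820 = 0x1E8C.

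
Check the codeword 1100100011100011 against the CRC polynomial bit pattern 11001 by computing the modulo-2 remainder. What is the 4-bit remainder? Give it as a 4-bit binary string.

0000

Modulo-2 division of 1100100011100011 by 11001:
  pos 0: 11001 XOR 11001 = 00000
  pos 8: 11100 XOR 11001 = 00101
  pos 10: 10101 XOR 11001 = 01100
  pos 11: 11001 XOR 11001 = 00000
Remainder = 0000 (zero — the frame passes the CRC check).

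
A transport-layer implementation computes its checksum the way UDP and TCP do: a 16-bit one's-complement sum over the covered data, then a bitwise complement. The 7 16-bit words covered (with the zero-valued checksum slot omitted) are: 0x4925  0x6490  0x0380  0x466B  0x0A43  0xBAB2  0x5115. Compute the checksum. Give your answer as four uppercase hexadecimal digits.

One's-complement addition (fold any carry out of bit 15 back into bit 0):
  0x4925 + 0x6490 = 0x0ADB5
  0xADB5 + 0x0380 = 0x0B135
  0xB135 + 0x466B = 0x0F7A0
  0xF7A0 + 0x0A43 = 0x101E3 → wrap carry → 0x01E4
  0x01E4 + 0xBAB2 = 0x0BC96
  0xBC96 + 0x5115 = 0x10DAB → wrap carry → 0x0DAC
One's-complement sum = 0x0DAC.
Checksum = ~0x0DAC & 0xFFFF = 0xF253.

F253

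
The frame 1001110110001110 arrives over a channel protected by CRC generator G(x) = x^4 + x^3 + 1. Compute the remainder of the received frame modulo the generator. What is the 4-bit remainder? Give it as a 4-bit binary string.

0010

Modulo-2 division of 1001110110001110 by 11001:
  pos 0: 10011 XOR 11001 = 01010
  pos 1: 10101 XOR 11001 = 01100
  pos 2: 11000 XOR 11001 = 00001
  pos 6: 11100 XOR 11001 = 00101
  pos 8: 10101 XOR 11001 = 01100
  pos 9: 11001 XOR 11001 = 00000
Remainder = 0010 (nonzero — an error is detected).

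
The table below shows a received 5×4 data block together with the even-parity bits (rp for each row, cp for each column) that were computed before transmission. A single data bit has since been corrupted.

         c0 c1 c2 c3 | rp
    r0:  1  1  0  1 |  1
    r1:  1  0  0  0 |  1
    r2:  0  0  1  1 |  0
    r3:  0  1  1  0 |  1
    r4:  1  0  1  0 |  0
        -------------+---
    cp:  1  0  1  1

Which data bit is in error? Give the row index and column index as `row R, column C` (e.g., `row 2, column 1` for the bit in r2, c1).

row 3, column 3

Recompute each row's even parity and compare to rp:
  r0: data parity 1, sent rp 1 → ok
  r1: data parity 1, sent rp 1 → ok
  r2: data parity 0, sent rp 0 → ok
  r3: data parity 0, sent rp 1 → mismatch
  r4: data parity 0, sent rp 0 → ok
Recompute each column's even parity and compare to cp:
  c0: data parity 1, sent cp 1 → ok
  c1: data parity 0, sent cp 0 → ok
  c2: data parity 1, sent cp 1 → ok
  c3: data parity 0, sent cp 1 → mismatch
Exactly one row (r3) and one column (c3) fail → the flipped bit is at their intersection.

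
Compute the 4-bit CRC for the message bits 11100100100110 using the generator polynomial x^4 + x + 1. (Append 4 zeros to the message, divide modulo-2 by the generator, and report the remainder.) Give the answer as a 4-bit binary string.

Append 4 zeros: 111001001001100000. Divide by 10011 (XOR where the leading bit is 1):
  pos 0: 11100 XOR 10011 = 01111
  pos 1: 11111 XOR 10011 = 01100
  pos 2: 11000 XOR 10011 = 01011
  pos 3: 10110 XOR 10011 = 00101
  pos 5: 10110 XOR 10011 = 00101
  pos 7: 10101 XOR 10011 = 00110
  pos 9: 11010 XOR 10011 = 01001
  pos 10: 10010 XOR 10011 = 00001
Remainder (last 4 bits) = 1000. This is the CRC / FCS.

1000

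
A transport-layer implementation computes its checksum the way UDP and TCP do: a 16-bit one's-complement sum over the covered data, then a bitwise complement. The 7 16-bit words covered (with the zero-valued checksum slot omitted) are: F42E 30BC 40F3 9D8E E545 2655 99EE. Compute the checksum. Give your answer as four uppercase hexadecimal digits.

One's-complement addition (fold any carry out of bit 15 back into bit 0):
  0xF42E + 0x30BC = 0x124EA → wrap carry → 0x24EB
  0x24EB + 0x40F3 = 0x065DE
  0x65DE + 0x9D8E = 0x1036C → wrap carry → 0x036D
  0x036D + 0xE545 = 0x0E8B2
  0xE8B2 + 0x2655 = 0x10F07 → wrap carry → 0x0F08
  0x0F08 + 0x99EE = 0x0A8F6
One's-complement sum = 0xA8F6.
Checksum = ~0xA8F6 & 0xFFFF = 0x5709.

5709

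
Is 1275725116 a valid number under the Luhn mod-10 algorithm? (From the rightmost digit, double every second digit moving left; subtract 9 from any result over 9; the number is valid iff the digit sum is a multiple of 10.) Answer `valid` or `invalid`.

invalid

From the right, keep odd positions and double even positions (subtract 9 from any doubled value over 9):
  doubled (positions 2,4,...): 2 1 5 5 2 → sum 15
  kept (positions 1,3,...): 6 1 2 5 2 → sum 16
Total = 31.
31 mod 10 = 1, so the number is invalid.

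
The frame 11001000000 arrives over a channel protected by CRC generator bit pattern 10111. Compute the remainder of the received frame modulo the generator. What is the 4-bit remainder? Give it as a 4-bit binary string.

Modulo-2 division of 11001000000 by 10111:
  pos 0: 11001 XOR 10111 = 01110
  pos 1: 11100 XOR 10111 = 01011
  pos 2: 10110 XOR 10111 = 00001
  pos 6: 10000 XOR 10111 = 00111
Remainder = 0111 (nonzero — an error is detected).

0111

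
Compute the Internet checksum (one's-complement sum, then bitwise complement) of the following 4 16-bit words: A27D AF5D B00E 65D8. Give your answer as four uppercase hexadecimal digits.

983D

One's-complement addition (fold any carry out of bit 15 back into bit 0):
  0xA27D + 0xAF5D = 0x151DA → wrap carry → 0x51DB
  0x51DB + 0xB00E = 0x101E9 → wrap carry → 0x01EA
  0x01EA + 0x65D8 = 0x067C2
One's-complement sum = 0x67C2.
Checksum = ~0x67C2 & 0xFFFF = 0x983D.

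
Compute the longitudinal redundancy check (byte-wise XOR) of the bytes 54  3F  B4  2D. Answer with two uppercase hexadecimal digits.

XOR the bytes together:
  start with 0x54
  0x54 ⊕ 0x3F = 0x6B
  0x6B ⊕ 0xB4 = 0xDF
  0xDF ⊕ 0x2D = 0xF2

F2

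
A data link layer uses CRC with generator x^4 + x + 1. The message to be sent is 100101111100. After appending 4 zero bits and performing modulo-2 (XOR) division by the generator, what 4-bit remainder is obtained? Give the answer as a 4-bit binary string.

Append 4 zeros: 1001011111000000. Divide by 10011 (XOR where the leading bit is 1):
  pos 0: 10010 XOR 10011 = 00001
  pos 4: 11111 XOR 10011 = 01100
  pos 5: 11001 XOR 10011 = 01010
  pos 6: 10100 XOR 10011 = 00111
  pos 8: 11100 XOR 10011 = 01111
  pos 9: 11110 XOR 10011 = 01101
  pos 10: 11010 XOR 10011 = 01001
  pos 11: 10010 XOR 10011 = 00001
Remainder (last 4 bits) = 0001. This is the CRC / FCS.

0001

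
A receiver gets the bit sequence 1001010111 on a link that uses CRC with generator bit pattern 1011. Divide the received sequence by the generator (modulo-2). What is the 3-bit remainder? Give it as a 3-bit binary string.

Modulo-2 division of 1001010111 by 1011:
  pos 0: 1001 XOR 1011 = 0010
  pos 2: 1001 XOR 1011 = 0010
  pos 4: 1001 XOR 1011 = 0010
  pos 6: 1011 XOR 1011 = 0000
Remainder = 000 (zero — the frame passes the CRC check).

000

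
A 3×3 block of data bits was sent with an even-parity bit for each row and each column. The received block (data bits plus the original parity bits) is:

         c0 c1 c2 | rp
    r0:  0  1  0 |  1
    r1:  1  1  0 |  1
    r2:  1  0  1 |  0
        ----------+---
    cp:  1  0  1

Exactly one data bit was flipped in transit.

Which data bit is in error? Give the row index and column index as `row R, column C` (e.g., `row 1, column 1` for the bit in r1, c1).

row 1, column 0

Recompute each row's even parity and compare to rp:
  r0: data parity 1, sent rp 1 → ok
  r1: data parity 0, sent rp 1 → mismatch
  r2: data parity 0, sent rp 0 → ok
Recompute each column's even parity and compare to cp:
  c0: data parity 0, sent cp 1 → mismatch
  c1: data parity 0, sent cp 0 → ok
  c2: data parity 1, sent cp 1 → ok
Exactly one row (r1) and one column (c0) fail → the flipped bit is at their intersection.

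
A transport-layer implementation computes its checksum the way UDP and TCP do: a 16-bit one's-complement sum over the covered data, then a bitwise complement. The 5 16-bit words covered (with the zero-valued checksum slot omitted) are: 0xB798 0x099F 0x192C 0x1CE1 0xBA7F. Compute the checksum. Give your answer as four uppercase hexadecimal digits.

4E3B

One's-complement addition (fold any carry out of bit 15 back into bit 0):
  0xB798 + 0x099F = 0x0C137
  0xC137 + 0x192C = 0x0DA63
  0xDA63 + 0x1CE1 = 0x0F744
  0xF744 + 0xBA7F = 0x1B1C3 → wrap carry → 0xB1C4
One's-complement sum = 0xB1C4.
Checksum = ~0xB1C4 & 0xFFFF = 0x4E3B.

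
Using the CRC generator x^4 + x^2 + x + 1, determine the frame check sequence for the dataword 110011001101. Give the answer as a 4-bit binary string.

0001

Append 4 zeros: 1100110011010000. Divide by 10111 (XOR where the leading bit is 1):
  pos 0: 11001 XOR 10111 = 01110
  pos 1: 11101 XOR 10111 = 01010
  pos 2: 10100 XOR 10111 = 00011
  pos 5: 11011 XOR 10111 = 01100
  pos 6: 11000 XOR 10111 = 01111
  pos 7: 11111 XOR 10111 = 01000
  pos 8: 10000 XOR 10111 = 00111
  pos 10: 11100 XOR 10111 = 01011
  pos 11: 10110 XOR 10111 = 00001
Remainder (last 4 bits) = 0001. This is the CRC / FCS.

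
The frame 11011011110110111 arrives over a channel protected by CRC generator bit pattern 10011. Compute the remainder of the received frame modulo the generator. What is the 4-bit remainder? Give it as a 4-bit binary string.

0000

Modulo-2 division of 11011011110110111 by 10011:
  pos 0: 11011 XOR 10011 = 01000
  pos 1: 10000 XOR 10011 = 00011
  pos 4: 11111 XOR 10011 = 01100
  pos 5: 11001 XOR 10011 = 01010
  pos 6: 10100 XOR 10011 = 00111
  pos 8: 11111 XOR 10011 = 01100
  pos 9: 11000 XOR 10011 = 01011
  pos 10: 10111 XOR 10011 = 00100
  pos 12: 10011 XOR 10011 = 00000
Remainder = 0000 (zero — the frame passes the CRC check).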